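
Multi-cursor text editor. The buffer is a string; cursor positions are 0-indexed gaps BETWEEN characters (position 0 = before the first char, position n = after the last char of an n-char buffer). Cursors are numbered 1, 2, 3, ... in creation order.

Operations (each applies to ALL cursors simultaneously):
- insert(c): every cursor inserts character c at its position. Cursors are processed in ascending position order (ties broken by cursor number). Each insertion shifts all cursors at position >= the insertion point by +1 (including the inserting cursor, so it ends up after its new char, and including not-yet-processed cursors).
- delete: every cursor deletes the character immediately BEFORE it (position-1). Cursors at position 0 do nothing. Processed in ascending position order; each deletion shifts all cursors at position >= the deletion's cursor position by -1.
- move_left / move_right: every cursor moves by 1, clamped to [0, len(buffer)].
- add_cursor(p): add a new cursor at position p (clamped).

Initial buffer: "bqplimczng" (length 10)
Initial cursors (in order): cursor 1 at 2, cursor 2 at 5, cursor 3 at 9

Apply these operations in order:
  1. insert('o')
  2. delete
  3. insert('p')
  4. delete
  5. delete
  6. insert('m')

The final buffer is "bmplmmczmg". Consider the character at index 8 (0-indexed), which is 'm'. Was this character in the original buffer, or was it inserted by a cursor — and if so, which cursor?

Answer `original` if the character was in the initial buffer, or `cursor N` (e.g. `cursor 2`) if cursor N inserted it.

Answer: cursor 3

Derivation:
After op 1 (insert('o')): buffer="bqopliomcznog" (len 13), cursors c1@3 c2@7 c3@12, authorship ..1...2....3.
After op 2 (delete): buffer="bqplimczng" (len 10), cursors c1@2 c2@5 c3@9, authorship ..........
After op 3 (insert('p')): buffer="bqpplipmcznpg" (len 13), cursors c1@3 c2@7 c3@12, authorship ..1...2....3.
After op 4 (delete): buffer="bqplimczng" (len 10), cursors c1@2 c2@5 c3@9, authorship ..........
After op 5 (delete): buffer="bplmczg" (len 7), cursors c1@1 c2@3 c3@6, authorship .......
After op 6 (insert('m')): buffer="bmplmmczmg" (len 10), cursors c1@2 c2@5 c3@9, authorship .1..2...3.
Authorship (.=original, N=cursor N): . 1 . . 2 . . . 3 .
Index 8: author = 3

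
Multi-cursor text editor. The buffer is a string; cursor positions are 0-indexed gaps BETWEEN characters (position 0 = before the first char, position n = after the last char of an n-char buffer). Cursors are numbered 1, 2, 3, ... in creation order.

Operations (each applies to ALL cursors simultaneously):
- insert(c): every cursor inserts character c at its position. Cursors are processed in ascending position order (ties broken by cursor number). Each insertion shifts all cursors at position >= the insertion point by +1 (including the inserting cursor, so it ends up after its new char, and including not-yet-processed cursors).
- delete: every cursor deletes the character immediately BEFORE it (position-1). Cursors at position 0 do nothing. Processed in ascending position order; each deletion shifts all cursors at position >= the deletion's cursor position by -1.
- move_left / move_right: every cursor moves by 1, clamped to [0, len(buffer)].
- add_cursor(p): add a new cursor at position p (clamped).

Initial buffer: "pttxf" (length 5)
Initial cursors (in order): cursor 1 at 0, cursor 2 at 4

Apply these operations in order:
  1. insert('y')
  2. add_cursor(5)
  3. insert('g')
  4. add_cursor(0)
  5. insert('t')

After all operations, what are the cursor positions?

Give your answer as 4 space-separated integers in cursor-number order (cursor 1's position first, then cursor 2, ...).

Answer: 4 13 10 1

Derivation:
After op 1 (insert('y')): buffer="ypttxyf" (len 7), cursors c1@1 c2@6, authorship 1....2.
After op 2 (add_cursor(5)): buffer="ypttxyf" (len 7), cursors c1@1 c3@5 c2@6, authorship 1....2.
After op 3 (insert('g')): buffer="ygpttxgygf" (len 10), cursors c1@2 c3@7 c2@9, authorship 11....322.
After op 4 (add_cursor(0)): buffer="ygpttxgygf" (len 10), cursors c4@0 c1@2 c3@7 c2@9, authorship 11....322.
After op 5 (insert('t')): buffer="tygtpttxgtygtf" (len 14), cursors c4@1 c1@4 c3@10 c2@13, authorship 4111....33222.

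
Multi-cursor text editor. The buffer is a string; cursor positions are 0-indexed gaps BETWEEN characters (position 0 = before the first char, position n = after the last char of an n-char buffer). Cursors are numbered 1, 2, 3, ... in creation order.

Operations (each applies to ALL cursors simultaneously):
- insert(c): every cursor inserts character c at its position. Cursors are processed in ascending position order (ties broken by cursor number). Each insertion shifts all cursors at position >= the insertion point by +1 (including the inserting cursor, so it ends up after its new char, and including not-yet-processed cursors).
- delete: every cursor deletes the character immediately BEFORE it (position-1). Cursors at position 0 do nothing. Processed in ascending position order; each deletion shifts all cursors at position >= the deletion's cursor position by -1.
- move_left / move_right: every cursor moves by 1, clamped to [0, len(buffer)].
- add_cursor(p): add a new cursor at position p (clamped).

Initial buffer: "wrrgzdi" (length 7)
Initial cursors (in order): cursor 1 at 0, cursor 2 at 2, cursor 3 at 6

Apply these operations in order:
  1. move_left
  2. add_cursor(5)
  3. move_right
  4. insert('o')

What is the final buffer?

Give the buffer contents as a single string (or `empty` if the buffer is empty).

Answer: wororgzdooi

Derivation:
After op 1 (move_left): buffer="wrrgzdi" (len 7), cursors c1@0 c2@1 c3@5, authorship .......
After op 2 (add_cursor(5)): buffer="wrrgzdi" (len 7), cursors c1@0 c2@1 c3@5 c4@5, authorship .......
After op 3 (move_right): buffer="wrrgzdi" (len 7), cursors c1@1 c2@2 c3@6 c4@6, authorship .......
After op 4 (insert('o')): buffer="wororgzdooi" (len 11), cursors c1@2 c2@4 c3@10 c4@10, authorship .1.2....34.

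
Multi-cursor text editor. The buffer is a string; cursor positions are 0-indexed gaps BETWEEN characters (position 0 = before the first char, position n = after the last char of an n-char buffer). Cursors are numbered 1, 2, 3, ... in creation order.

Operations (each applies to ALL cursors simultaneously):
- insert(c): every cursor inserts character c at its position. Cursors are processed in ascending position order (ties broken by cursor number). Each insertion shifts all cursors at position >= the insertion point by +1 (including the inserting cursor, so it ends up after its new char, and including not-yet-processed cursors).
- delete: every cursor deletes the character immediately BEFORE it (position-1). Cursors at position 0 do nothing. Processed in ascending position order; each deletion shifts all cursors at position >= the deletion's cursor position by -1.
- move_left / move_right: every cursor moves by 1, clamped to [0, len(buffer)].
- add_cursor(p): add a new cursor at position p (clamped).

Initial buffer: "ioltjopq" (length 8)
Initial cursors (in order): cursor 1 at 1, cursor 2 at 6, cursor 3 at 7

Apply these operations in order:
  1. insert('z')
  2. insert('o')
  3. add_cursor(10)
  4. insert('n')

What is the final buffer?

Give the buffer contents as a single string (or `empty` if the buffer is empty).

After op 1 (insert('z')): buffer="izoltjozpzq" (len 11), cursors c1@2 c2@8 c3@10, authorship .1.....2.3.
After op 2 (insert('o')): buffer="izooltjozopzoq" (len 14), cursors c1@3 c2@10 c3@13, authorship .11.....22.33.
After op 3 (add_cursor(10)): buffer="izooltjozopzoq" (len 14), cursors c1@3 c2@10 c4@10 c3@13, authorship .11.....22.33.
After op 4 (insert('n')): buffer="izonoltjozonnpzonq" (len 18), cursors c1@4 c2@13 c4@13 c3@17, authorship .111.....2224.333.

Answer: izonoltjozonnpzonq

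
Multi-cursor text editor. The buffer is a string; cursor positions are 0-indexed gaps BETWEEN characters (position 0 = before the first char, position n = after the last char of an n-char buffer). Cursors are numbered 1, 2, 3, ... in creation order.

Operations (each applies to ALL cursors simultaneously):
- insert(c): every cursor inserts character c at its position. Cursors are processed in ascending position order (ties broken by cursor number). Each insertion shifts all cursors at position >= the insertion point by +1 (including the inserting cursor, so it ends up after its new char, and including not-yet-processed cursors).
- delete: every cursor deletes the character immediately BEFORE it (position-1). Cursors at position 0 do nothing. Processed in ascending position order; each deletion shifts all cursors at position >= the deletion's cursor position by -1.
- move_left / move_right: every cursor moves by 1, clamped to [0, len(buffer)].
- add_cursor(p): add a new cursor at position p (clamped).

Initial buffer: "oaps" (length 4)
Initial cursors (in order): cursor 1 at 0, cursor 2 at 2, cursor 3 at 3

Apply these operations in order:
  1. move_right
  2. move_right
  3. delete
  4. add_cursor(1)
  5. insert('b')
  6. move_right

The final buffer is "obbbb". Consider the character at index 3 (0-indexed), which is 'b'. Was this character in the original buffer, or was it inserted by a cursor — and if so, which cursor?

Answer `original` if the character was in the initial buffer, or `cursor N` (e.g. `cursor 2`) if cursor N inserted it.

After op 1 (move_right): buffer="oaps" (len 4), cursors c1@1 c2@3 c3@4, authorship ....
After op 2 (move_right): buffer="oaps" (len 4), cursors c1@2 c2@4 c3@4, authorship ....
After op 3 (delete): buffer="o" (len 1), cursors c1@1 c2@1 c3@1, authorship .
After op 4 (add_cursor(1)): buffer="o" (len 1), cursors c1@1 c2@1 c3@1 c4@1, authorship .
After op 5 (insert('b')): buffer="obbbb" (len 5), cursors c1@5 c2@5 c3@5 c4@5, authorship .1234
After op 6 (move_right): buffer="obbbb" (len 5), cursors c1@5 c2@5 c3@5 c4@5, authorship .1234
Authorship (.=original, N=cursor N): . 1 2 3 4
Index 3: author = 3

Answer: cursor 3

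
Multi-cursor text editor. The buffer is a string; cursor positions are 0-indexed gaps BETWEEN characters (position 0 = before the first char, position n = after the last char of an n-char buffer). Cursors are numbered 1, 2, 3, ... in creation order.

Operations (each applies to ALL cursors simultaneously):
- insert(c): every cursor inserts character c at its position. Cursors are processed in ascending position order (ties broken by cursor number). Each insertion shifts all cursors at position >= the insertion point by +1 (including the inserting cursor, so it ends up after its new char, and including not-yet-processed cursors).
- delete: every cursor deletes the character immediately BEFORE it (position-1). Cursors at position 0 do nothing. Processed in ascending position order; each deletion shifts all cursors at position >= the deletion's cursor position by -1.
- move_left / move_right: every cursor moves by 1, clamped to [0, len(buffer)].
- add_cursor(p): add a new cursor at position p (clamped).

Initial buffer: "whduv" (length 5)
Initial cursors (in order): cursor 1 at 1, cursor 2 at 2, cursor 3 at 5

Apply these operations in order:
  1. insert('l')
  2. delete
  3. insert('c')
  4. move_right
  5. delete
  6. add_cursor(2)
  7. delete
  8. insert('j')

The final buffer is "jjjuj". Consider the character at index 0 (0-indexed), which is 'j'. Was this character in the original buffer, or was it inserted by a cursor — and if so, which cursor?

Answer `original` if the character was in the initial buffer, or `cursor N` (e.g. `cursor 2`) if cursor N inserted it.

After op 1 (insert('l')): buffer="wlhlduvl" (len 8), cursors c1@2 c2@4 c3@8, authorship .1.2...3
After op 2 (delete): buffer="whduv" (len 5), cursors c1@1 c2@2 c3@5, authorship .....
After op 3 (insert('c')): buffer="wchcduvc" (len 8), cursors c1@2 c2@4 c3@8, authorship .1.2...3
After op 4 (move_right): buffer="wchcduvc" (len 8), cursors c1@3 c2@5 c3@8, authorship .1.2...3
After op 5 (delete): buffer="wccuv" (len 5), cursors c1@2 c2@3 c3@5, authorship .12..
After op 6 (add_cursor(2)): buffer="wccuv" (len 5), cursors c1@2 c4@2 c2@3 c3@5, authorship .12..
After op 7 (delete): buffer="u" (len 1), cursors c1@0 c2@0 c4@0 c3@1, authorship .
After op 8 (insert('j')): buffer="jjjuj" (len 5), cursors c1@3 c2@3 c4@3 c3@5, authorship 124.3
Authorship (.=original, N=cursor N): 1 2 4 . 3
Index 0: author = 1

Answer: cursor 1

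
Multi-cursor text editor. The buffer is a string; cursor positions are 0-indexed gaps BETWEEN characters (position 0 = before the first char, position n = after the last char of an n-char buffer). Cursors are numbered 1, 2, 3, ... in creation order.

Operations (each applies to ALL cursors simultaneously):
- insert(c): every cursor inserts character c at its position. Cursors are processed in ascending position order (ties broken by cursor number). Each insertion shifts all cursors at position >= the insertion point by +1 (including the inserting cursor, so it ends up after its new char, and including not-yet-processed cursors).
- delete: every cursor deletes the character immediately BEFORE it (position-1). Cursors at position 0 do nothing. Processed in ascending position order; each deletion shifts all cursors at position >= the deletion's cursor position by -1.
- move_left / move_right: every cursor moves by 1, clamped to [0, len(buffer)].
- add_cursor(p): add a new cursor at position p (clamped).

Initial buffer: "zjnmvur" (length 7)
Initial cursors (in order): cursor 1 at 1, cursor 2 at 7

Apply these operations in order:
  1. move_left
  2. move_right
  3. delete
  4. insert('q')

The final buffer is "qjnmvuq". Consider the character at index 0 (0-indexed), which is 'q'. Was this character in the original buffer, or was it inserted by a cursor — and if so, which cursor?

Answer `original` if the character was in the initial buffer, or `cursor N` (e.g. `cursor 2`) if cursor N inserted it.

Answer: cursor 1

Derivation:
After op 1 (move_left): buffer="zjnmvur" (len 7), cursors c1@0 c2@6, authorship .......
After op 2 (move_right): buffer="zjnmvur" (len 7), cursors c1@1 c2@7, authorship .......
After op 3 (delete): buffer="jnmvu" (len 5), cursors c1@0 c2@5, authorship .....
After op 4 (insert('q')): buffer="qjnmvuq" (len 7), cursors c1@1 c2@7, authorship 1.....2
Authorship (.=original, N=cursor N): 1 . . . . . 2
Index 0: author = 1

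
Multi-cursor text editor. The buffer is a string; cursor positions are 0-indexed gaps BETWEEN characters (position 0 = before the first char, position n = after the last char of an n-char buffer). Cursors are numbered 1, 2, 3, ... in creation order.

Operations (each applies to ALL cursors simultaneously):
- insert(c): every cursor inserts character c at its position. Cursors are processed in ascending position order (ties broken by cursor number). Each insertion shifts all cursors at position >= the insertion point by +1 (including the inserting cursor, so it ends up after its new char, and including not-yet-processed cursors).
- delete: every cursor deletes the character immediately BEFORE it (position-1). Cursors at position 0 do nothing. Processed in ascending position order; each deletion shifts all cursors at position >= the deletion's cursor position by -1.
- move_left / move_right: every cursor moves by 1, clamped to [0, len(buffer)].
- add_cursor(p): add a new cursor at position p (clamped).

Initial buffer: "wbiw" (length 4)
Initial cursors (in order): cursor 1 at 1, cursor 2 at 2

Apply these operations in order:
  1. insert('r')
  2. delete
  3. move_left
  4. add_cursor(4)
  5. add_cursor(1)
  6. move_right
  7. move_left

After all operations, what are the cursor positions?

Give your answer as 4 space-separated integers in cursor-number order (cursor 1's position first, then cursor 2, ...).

Answer: 0 1 3 1

Derivation:
After op 1 (insert('r')): buffer="wrbriw" (len 6), cursors c1@2 c2@4, authorship .1.2..
After op 2 (delete): buffer="wbiw" (len 4), cursors c1@1 c2@2, authorship ....
After op 3 (move_left): buffer="wbiw" (len 4), cursors c1@0 c2@1, authorship ....
After op 4 (add_cursor(4)): buffer="wbiw" (len 4), cursors c1@0 c2@1 c3@4, authorship ....
After op 5 (add_cursor(1)): buffer="wbiw" (len 4), cursors c1@0 c2@1 c4@1 c3@4, authorship ....
After op 6 (move_right): buffer="wbiw" (len 4), cursors c1@1 c2@2 c4@2 c3@4, authorship ....
After op 7 (move_left): buffer="wbiw" (len 4), cursors c1@0 c2@1 c4@1 c3@3, authorship ....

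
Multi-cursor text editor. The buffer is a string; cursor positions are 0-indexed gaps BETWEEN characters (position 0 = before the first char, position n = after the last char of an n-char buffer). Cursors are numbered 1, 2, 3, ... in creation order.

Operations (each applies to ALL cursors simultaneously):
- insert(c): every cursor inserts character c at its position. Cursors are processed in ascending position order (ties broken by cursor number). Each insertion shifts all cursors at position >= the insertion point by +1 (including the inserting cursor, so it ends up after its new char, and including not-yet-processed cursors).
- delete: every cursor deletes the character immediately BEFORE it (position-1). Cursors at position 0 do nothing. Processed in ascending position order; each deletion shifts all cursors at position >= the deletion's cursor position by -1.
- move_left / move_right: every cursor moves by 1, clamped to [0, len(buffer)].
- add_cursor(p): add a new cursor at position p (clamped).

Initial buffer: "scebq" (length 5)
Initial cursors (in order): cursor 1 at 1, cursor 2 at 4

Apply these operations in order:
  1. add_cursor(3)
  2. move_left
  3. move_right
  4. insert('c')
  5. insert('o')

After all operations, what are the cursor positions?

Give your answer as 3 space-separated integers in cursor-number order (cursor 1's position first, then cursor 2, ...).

After op 1 (add_cursor(3)): buffer="scebq" (len 5), cursors c1@1 c3@3 c2@4, authorship .....
After op 2 (move_left): buffer="scebq" (len 5), cursors c1@0 c3@2 c2@3, authorship .....
After op 3 (move_right): buffer="scebq" (len 5), cursors c1@1 c3@3 c2@4, authorship .....
After op 4 (insert('c')): buffer="sccecbcq" (len 8), cursors c1@2 c3@5 c2@7, authorship .1..3.2.
After op 5 (insert('o')): buffer="scocecobcoq" (len 11), cursors c1@3 c3@7 c2@10, authorship .11..33.22.

Answer: 3 10 7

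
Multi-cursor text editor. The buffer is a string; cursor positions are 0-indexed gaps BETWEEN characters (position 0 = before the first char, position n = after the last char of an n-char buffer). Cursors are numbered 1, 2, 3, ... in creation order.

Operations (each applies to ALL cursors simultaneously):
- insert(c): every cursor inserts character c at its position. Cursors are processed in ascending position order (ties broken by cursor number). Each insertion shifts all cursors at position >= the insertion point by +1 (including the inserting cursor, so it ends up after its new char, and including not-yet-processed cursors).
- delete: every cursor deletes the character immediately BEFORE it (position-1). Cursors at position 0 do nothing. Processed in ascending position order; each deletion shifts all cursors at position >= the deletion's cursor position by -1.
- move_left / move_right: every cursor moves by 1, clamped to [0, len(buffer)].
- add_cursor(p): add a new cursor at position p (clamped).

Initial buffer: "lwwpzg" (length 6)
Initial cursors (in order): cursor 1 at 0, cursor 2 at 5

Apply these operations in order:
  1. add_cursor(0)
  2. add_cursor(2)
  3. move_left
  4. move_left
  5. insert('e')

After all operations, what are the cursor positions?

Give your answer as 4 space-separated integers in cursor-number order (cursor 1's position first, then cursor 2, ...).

After op 1 (add_cursor(0)): buffer="lwwpzg" (len 6), cursors c1@0 c3@0 c2@5, authorship ......
After op 2 (add_cursor(2)): buffer="lwwpzg" (len 6), cursors c1@0 c3@0 c4@2 c2@5, authorship ......
After op 3 (move_left): buffer="lwwpzg" (len 6), cursors c1@0 c3@0 c4@1 c2@4, authorship ......
After op 4 (move_left): buffer="lwwpzg" (len 6), cursors c1@0 c3@0 c4@0 c2@3, authorship ......
After op 5 (insert('e')): buffer="eeelwwepzg" (len 10), cursors c1@3 c3@3 c4@3 c2@7, authorship 134...2...

Answer: 3 7 3 3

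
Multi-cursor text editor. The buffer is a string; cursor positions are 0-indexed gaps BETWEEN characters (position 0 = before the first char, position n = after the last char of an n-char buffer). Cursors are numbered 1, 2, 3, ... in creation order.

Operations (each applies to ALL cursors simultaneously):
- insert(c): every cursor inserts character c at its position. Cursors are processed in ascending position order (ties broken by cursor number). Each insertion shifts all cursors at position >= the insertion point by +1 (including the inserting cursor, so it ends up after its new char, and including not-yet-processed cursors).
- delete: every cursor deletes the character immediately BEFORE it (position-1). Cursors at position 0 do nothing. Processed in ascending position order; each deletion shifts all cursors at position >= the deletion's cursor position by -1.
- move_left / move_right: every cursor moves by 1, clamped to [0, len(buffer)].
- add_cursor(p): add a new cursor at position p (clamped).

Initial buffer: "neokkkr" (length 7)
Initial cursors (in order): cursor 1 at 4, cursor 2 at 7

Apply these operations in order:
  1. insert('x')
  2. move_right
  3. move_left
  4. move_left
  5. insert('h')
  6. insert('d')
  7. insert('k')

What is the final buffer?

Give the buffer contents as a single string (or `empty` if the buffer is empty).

Answer: neokhdkxkkhdkrx

Derivation:
After op 1 (insert('x')): buffer="neokxkkrx" (len 9), cursors c1@5 c2@9, authorship ....1...2
After op 2 (move_right): buffer="neokxkkrx" (len 9), cursors c1@6 c2@9, authorship ....1...2
After op 3 (move_left): buffer="neokxkkrx" (len 9), cursors c1@5 c2@8, authorship ....1...2
After op 4 (move_left): buffer="neokxkkrx" (len 9), cursors c1@4 c2@7, authorship ....1...2
After op 5 (insert('h')): buffer="neokhxkkhrx" (len 11), cursors c1@5 c2@9, authorship ....11..2.2
After op 6 (insert('d')): buffer="neokhdxkkhdrx" (len 13), cursors c1@6 c2@11, authorship ....111..22.2
After op 7 (insert('k')): buffer="neokhdkxkkhdkrx" (len 15), cursors c1@7 c2@13, authorship ....1111..222.2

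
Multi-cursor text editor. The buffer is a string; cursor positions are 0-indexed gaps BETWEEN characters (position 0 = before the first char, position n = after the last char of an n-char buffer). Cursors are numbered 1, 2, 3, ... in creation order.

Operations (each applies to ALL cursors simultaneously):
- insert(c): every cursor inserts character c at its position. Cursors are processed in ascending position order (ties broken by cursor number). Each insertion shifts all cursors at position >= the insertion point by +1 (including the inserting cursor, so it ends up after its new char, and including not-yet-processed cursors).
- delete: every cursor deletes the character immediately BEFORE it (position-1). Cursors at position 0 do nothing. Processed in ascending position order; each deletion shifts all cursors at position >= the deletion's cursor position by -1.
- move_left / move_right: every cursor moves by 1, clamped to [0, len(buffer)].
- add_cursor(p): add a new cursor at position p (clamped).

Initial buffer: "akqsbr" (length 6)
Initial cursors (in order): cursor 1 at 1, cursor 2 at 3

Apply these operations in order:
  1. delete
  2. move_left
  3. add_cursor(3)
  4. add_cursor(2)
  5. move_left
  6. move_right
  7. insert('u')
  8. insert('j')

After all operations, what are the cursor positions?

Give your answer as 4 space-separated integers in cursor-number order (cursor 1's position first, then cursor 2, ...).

After op 1 (delete): buffer="ksbr" (len 4), cursors c1@0 c2@1, authorship ....
After op 2 (move_left): buffer="ksbr" (len 4), cursors c1@0 c2@0, authorship ....
After op 3 (add_cursor(3)): buffer="ksbr" (len 4), cursors c1@0 c2@0 c3@3, authorship ....
After op 4 (add_cursor(2)): buffer="ksbr" (len 4), cursors c1@0 c2@0 c4@2 c3@3, authorship ....
After op 5 (move_left): buffer="ksbr" (len 4), cursors c1@0 c2@0 c4@1 c3@2, authorship ....
After op 6 (move_right): buffer="ksbr" (len 4), cursors c1@1 c2@1 c4@2 c3@3, authorship ....
After op 7 (insert('u')): buffer="kuusubur" (len 8), cursors c1@3 c2@3 c4@5 c3@7, authorship .12.4.3.
After op 8 (insert('j')): buffer="kuujjsujbujr" (len 12), cursors c1@5 c2@5 c4@8 c3@11, authorship .1212.44.33.

Answer: 5 5 11 8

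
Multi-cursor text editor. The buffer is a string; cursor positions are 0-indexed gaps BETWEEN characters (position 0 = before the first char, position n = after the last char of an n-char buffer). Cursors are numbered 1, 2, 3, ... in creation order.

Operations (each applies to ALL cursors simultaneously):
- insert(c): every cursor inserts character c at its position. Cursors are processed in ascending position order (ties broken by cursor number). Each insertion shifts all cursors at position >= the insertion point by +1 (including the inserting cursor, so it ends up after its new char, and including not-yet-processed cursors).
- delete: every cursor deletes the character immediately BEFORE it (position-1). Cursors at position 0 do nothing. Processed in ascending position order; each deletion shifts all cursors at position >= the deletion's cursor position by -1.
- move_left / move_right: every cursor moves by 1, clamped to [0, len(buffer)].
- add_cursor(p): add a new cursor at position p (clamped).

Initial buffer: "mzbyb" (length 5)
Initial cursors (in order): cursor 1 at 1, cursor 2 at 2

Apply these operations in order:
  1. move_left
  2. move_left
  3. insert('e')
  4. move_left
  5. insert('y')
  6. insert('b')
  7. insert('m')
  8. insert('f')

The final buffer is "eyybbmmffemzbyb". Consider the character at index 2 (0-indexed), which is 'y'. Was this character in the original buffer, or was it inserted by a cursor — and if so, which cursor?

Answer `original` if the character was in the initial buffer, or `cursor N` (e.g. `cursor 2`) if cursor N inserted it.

After op 1 (move_left): buffer="mzbyb" (len 5), cursors c1@0 c2@1, authorship .....
After op 2 (move_left): buffer="mzbyb" (len 5), cursors c1@0 c2@0, authorship .....
After op 3 (insert('e')): buffer="eemzbyb" (len 7), cursors c1@2 c2@2, authorship 12.....
After op 4 (move_left): buffer="eemzbyb" (len 7), cursors c1@1 c2@1, authorship 12.....
After op 5 (insert('y')): buffer="eyyemzbyb" (len 9), cursors c1@3 c2@3, authorship 1122.....
After op 6 (insert('b')): buffer="eyybbemzbyb" (len 11), cursors c1@5 c2@5, authorship 112122.....
After op 7 (insert('m')): buffer="eyybbmmemzbyb" (len 13), cursors c1@7 c2@7, authorship 11212122.....
After op 8 (insert('f')): buffer="eyybbmmffemzbyb" (len 15), cursors c1@9 c2@9, authorship 1121212122.....
Authorship (.=original, N=cursor N): 1 1 2 1 2 1 2 1 2 2 . . . . .
Index 2: author = 2

Answer: cursor 2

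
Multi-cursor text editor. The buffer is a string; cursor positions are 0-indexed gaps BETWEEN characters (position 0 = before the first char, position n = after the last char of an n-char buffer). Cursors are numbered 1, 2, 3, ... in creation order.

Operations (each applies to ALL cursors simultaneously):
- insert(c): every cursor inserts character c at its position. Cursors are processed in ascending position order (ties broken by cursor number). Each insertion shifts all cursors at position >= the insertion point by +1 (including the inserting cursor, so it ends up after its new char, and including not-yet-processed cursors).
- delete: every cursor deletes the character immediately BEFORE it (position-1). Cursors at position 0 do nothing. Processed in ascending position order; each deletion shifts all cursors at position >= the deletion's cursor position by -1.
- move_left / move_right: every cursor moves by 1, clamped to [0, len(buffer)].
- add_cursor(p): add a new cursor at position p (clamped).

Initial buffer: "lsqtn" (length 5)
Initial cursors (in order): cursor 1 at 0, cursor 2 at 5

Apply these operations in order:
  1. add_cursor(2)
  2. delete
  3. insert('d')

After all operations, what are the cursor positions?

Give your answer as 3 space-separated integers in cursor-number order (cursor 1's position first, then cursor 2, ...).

Answer: 1 6 3

Derivation:
After op 1 (add_cursor(2)): buffer="lsqtn" (len 5), cursors c1@0 c3@2 c2@5, authorship .....
After op 2 (delete): buffer="lqt" (len 3), cursors c1@0 c3@1 c2@3, authorship ...
After op 3 (insert('d')): buffer="dldqtd" (len 6), cursors c1@1 c3@3 c2@6, authorship 1.3..2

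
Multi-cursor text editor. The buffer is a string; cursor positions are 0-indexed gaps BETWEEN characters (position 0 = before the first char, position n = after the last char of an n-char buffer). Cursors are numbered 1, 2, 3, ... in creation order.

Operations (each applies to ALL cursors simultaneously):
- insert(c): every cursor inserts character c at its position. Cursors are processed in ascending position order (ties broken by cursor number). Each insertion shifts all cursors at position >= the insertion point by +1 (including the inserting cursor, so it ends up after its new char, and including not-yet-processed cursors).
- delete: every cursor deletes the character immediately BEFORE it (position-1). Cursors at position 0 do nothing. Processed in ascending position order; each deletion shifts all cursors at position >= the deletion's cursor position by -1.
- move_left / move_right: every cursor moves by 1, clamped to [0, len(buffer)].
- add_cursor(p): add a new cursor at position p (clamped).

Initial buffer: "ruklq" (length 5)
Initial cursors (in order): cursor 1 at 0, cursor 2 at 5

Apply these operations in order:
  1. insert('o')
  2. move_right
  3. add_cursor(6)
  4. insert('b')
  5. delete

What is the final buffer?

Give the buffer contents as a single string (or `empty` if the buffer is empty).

After op 1 (insert('o')): buffer="oruklqo" (len 7), cursors c1@1 c2@7, authorship 1.....2
After op 2 (move_right): buffer="oruklqo" (len 7), cursors c1@2 c2@7, authorship 1.....2
After op 3 (add_cursor(6)): buffer="oruklqo" (len 7), cursors c1@2 c3@6 c2@7, authorship 1.....2
After op 4 (insert('b')): buffer="orbuklqbob" (len 10), cursors c1@3 c3@8 c2@10, authorship 1.1....322
After op 5 (delete): buffer="oruklqo" (len 7), cursors c1@2 c3@6 c2@7, authorship 1.....2

Answer: oruklqo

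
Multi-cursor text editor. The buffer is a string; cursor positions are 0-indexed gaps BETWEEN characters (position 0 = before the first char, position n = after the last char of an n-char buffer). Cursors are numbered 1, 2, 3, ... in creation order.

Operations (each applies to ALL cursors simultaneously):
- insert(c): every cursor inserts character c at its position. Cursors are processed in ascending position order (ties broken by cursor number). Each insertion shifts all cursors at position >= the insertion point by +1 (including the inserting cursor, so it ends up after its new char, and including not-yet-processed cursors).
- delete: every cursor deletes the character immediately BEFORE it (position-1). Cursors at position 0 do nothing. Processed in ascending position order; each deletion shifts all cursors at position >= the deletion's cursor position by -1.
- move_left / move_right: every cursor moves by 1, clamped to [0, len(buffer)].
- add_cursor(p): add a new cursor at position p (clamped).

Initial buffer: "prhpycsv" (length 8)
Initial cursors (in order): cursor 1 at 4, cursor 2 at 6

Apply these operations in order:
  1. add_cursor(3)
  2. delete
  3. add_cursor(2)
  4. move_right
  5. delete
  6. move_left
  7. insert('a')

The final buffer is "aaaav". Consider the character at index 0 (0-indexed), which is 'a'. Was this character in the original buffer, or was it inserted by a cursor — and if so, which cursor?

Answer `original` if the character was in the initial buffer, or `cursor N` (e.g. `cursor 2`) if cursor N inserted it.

Answer: cursor 1

Derivation:
After op 1 (add_cursor(3)): buffer="prhpycsv" (len 8), cursors c3@3 c1@4 c2@6, authorship ........
After op 2 (delete): buffer="prysv" (len 5), cursors c1@2 c3@2 c2@3, authorship .....
After op 3 (add_cursor(2)): buffer="prysv" (len 5), cursors c1@2 c3@2 c4@2 c2@3, authorship .....
After op 4 (move_right): buffer="prysv" (len 5), cursors c1@3 c3@3 c4@3 c2@4, authorship .....
After op 5 (delete): buffer="v" (len 1), cursors c1@0 c2@0 c3@0 c4@0, authorship .
After op 6 (move_left): buffer="v" (len 1), cursors c1@0 c2@0 c3@0 c4@0, authorship .
After op 7 (insert('a')): buffer="aaaav" (len 5), cursors c1@4 c2@4 c3@4 c4@4, authorship 1234.
Authorship (.=original, N=cursor N): 1 2 3 4 .
Index 0: author = 1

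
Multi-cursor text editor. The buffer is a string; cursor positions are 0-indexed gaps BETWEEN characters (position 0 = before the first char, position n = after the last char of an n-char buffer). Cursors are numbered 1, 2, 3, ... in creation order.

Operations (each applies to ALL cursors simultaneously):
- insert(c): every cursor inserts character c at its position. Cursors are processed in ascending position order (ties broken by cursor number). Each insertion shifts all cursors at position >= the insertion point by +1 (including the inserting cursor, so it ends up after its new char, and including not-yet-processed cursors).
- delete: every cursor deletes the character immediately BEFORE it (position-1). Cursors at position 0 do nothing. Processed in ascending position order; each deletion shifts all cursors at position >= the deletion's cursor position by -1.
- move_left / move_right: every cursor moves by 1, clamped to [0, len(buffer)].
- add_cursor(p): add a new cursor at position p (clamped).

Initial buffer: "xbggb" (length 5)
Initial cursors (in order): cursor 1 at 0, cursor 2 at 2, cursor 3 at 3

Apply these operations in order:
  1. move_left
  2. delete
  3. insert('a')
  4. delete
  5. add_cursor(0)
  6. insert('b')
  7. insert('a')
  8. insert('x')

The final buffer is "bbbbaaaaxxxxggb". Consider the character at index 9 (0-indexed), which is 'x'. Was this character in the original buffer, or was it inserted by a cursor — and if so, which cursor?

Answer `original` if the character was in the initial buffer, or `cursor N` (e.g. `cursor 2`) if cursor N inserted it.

Answer: cursor 2

Derivation:
After op 1 (move_left): buffer="xbggb" (len 5), cursors c1@0 c2@1 c3@2, authorship .....
After op 2 (delete): buffer="ggb" (len 3), cursors c1@0 c2@0 c3@0, authorship ...
After op 3 (insert('a')): buffer="aaaggb" (len 6), cursors c1@3 c2@3 c3@3, authorship 123...
After op 4 (delete): buffer="ggb" (len 3), cursors c1@0 c2@0 c3@0, authorship ...
After op 5 (add_cursor(0)): buffer="ggb" (len 3), cursors c1@0 c2@0 c3@0 c4@0, authorship ...
After op 6 (insert('b')): buffer="bbbbggb" (len 7), cursors c1@4 c2@4 c3@4 c4@4, authorship 1234...
After op 7 (insert('a')): buffer="bbbbaaaaggb" (len 11), cursors c1@8 c2@8 c3@8 c4@8, authorship 12341234...
After op 8 (insert('x')): buffer="bbbbaaaaxxxxggb" (len 15), cursors c1@12 c2@12 c3@12 c4@12, authorship 123412341234...
Authorship (.=original, N=cursor N): 1 2 3 4 1 2 3 4 1 2 3 4 . . .
Index 9: author = 2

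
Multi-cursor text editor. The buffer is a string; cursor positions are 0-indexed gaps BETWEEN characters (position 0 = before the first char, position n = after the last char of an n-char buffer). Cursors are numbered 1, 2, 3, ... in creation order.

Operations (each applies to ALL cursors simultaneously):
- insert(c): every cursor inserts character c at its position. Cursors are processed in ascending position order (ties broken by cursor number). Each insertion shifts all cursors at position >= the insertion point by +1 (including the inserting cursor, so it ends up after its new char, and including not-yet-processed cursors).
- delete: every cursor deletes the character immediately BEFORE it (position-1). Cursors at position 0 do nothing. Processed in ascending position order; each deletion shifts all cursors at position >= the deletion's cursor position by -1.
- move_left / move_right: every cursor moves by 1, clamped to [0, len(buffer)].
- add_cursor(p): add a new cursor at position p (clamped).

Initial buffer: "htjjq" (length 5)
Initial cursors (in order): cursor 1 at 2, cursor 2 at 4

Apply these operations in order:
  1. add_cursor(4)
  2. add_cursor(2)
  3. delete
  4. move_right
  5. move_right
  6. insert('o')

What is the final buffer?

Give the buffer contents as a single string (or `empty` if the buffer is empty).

Answer: qoooo

Derivation:
After op 1 (add_cursor(4)): buffer="htjjq" (len 5), cursors c1@2 c2@4 c3@4, authorship .....
After op 2 (add_cursor(2)): buffer="htjjq" (len 5), cursors c1@2 c4@2 c2@4 c3@4, authorship .....
After op 3 (delete): buffer="q" (len 1), cursors c1@0 c2@0 c3@0 c4@0, authorship .
After op 4 (move_right): buffer="q" (len 1), cursors c1@1 c2@1 c3@1 c4@1, authorship .
After op 5 (move_right): buffer="q" (len 1), cursors c1@1 c2@1 c3@1 c4@1, authorship .
After op 6 (insert('o')): buffer="qoooo" (len 5), cursors c1@5 c2@5 c3@5 c4@5, authorship .1234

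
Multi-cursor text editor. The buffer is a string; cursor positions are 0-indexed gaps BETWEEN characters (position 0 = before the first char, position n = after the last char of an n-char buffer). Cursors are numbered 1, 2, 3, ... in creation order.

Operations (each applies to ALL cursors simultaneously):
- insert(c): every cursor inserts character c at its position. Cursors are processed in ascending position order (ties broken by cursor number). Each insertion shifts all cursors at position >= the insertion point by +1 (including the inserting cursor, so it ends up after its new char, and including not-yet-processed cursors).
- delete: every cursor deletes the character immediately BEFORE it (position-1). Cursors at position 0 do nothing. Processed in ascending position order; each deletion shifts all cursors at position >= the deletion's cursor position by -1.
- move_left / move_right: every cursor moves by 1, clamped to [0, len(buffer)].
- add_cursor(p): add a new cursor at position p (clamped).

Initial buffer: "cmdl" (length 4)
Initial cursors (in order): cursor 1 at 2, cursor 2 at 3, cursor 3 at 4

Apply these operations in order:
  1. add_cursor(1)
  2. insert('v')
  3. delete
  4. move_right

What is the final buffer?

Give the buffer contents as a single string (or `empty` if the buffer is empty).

Answer: cmdl

Derivation:
After op 1 (add_cursor(1)): buffer="cmdl" (len 4), cursors c4@1 c1@2 c2@3 c3@4, authorship ....
After op 2 (insert('v')): buffer="cvmvdvlv" (len 8), cursors c4@2 c1@4 c2@6 c3@8, authorship .4.1.2.3
After op 3 (delete): buffer="cmdl" (len 4), cursors c4@1 c1@2 c2@3 c3@4, authorship ....
After op 4 (move_right): buffer="cmdl" (len 4), cursors c4@2 c1@3 c2@4 c3@4, authorship ....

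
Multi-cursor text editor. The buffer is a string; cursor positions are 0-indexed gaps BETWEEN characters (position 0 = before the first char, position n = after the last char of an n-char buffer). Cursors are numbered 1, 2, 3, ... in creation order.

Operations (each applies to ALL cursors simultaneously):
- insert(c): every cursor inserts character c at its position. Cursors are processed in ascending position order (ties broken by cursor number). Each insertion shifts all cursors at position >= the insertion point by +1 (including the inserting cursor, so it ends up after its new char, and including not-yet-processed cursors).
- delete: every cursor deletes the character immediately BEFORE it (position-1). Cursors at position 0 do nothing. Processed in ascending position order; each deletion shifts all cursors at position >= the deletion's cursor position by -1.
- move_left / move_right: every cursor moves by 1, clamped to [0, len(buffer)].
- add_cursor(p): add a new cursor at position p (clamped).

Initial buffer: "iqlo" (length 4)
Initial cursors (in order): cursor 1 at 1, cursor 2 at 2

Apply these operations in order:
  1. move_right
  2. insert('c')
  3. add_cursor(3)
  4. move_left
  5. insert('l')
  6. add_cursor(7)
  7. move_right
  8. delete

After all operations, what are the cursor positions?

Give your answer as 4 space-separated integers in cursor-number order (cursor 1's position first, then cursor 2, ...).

After op 1 (move_right): buffer="iqlo" (len 4), cursors c1@2 c2@3, authorship ....
After op 2 (insert('c')): buffer="iqclco" (len 6), cursors c1@3 c2@5, authorship ..1.2.
After op 3 (add_cursor(3)): buffer="iqclco" (len 6), cursors c1@3 c3@3 c2@5, authorship ..1.2.
After op 4 (move_left): buffer="iqclco" (len 6), cursors c1@2 c3@2 c2@4, authorship ..1.2.
After op 5 (insert('l')): buffer="iqllcllco" (len 9), cursors c1@4 c3@4 c2@7, authorship ..131.22.
After op 6 (add_cursor(7)): buffer="iqllcllco" (len 9), cursors c1@4 c3@4 c2@7 c4@7, authorship ..131.22.
After op 7 (move_right): buffer="iqllcllco" (len 9), cursors c1@5 c3@5 c2@8 c4@8, authorship ..131.22.
After op 8 (delete): buffer="iqllo" (len 5), cursors c1@3 c3@3 c2@4 c4@4, authorship ..1..

Answer: 3 4 3 4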